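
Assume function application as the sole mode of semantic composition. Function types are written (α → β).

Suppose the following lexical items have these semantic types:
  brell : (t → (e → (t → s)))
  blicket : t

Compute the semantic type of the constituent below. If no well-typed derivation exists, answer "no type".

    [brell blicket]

[brell blicket] — brell of type (t → (e → (t → s))) combines with blicket of type t: type (e → (t → s)).

(e → (t → s))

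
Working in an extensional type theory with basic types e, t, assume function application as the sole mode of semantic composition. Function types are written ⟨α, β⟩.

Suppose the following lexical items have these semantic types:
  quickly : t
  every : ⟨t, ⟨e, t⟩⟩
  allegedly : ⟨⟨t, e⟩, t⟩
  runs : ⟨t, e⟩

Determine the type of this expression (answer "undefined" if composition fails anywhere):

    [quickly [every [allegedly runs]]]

[allegedly runs] — allegedly of type ⟨⟨t, e⟩, t⟩ combines with runs of type ⟨t, e⟩: type t.
[every [allegedly runs]] — every of type ⟨t, ⟨e, t⟩⟩ combines with [allegedly runs] of type t: type ⟨e, t⟩.
At [quickly [every [allegedly runs]]]: neither t nor ⟨e, t⟩ can take the other as argument; the node is ill-typed.

undefined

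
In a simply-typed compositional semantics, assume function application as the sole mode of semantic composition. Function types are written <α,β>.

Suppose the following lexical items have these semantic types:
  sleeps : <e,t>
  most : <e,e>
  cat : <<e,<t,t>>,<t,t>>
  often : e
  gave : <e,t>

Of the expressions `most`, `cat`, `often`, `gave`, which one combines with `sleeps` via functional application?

most : <e,e> — does not combine with sleeps.
cat : <<e,<t,t>>,<t,t>> — does not combine with sleeps.
often — combines: sleeps : <e,t> takes often : e as argument, giving t.
gave : <e,t> — does not combine with sleeps.

often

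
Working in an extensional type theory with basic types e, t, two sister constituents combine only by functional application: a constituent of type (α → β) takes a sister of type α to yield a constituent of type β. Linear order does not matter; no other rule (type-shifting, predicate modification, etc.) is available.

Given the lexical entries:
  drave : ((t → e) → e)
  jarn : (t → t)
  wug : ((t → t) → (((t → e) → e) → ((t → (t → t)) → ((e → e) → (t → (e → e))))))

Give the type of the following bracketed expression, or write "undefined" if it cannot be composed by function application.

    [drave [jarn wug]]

[jarn wug]: functor wug : ((t → t) → (((t → e) → e) → ((t → (t → t)) → ((e → e) → (t → (e → e)))))), argument jarn : (t → t); result (((t → e) → e) → ((t → (t → t)) → ((e → e) → (t → (e → e))))).
[drave [jarn wug]]: functor [jarn wug] : (((t → e) → e) → ((t → (t → t)) → ((e → e) → (t → (e → e))))), argument drave : ((t → e) → e); result ((t → (t → t)) → ((e → e) → (t → (e → e)))).

((t → (t → t)) → ((e → e) → (t → (e → e))))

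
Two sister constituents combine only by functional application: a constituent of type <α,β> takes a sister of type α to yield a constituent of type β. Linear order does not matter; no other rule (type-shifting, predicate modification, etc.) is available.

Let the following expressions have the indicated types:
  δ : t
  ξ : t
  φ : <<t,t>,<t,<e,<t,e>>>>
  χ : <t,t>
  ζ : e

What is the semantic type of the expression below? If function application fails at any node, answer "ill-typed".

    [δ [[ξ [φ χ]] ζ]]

[φ χ]: <<t,t>,<t,<e,<t,e>>>> applied to <t,t> yields <t,<e,<t,e>>>.
[ξ [φ χ]]: <t,<e,<t,e>>> applied to t yields <e,<t,e>>.
[[ξ [φ χ]] ζ]: <e,<t,e>> applied to e yields <t,e>.
[δ [[ξ [φ χ]] ζ]]: <t,e> applied to t yields e.

e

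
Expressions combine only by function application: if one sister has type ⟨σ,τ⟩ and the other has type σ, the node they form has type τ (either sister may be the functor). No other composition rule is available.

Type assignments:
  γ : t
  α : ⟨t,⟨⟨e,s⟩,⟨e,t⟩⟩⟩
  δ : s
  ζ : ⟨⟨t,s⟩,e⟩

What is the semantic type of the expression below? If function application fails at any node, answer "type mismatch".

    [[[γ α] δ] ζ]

[γ α]: α is ⟨t,⟨⟨e,s⟩,⟨e,t⟩⟩⟩, γ is t; result ⟨⟨e,s⟩,⟨e,t⟩⟩.
[[γ α] δ]: ⟨⟨e,s⟩,⟨e,t⟩⟩ with s — neither is a function whose domain matches the other; composition fails here.

type mismatch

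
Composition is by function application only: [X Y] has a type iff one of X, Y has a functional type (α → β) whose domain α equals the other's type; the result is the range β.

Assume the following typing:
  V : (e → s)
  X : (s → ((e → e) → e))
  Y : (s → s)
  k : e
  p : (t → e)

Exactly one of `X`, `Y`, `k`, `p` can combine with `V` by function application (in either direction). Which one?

X : (s → ((e → e) → e)) — no; V wants e, and X wants s.
Y : (s → s) — no; V wants e, and Y wants s.
k — combines: V : (e → s) takes k : e as argument, giving s.
p : (t → e) — no; V wants e, and p wants t.

k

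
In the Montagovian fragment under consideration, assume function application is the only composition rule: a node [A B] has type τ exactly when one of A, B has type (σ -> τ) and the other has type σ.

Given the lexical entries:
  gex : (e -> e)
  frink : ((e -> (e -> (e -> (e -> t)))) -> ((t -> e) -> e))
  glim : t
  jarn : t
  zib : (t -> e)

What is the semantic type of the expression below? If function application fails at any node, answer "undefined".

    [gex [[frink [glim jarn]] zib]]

undefined

[glim jarn]: t with t — neither is a function whose domain matches the other; composition fails here.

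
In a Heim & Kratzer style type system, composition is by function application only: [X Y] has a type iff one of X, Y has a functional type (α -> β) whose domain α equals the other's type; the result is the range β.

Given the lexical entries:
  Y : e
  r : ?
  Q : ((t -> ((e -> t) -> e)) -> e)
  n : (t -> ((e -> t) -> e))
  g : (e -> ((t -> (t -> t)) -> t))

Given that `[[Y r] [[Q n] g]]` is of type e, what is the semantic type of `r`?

(e -> (((t -> (t -> t)) -> t) -> e))

For [[Y r] [[Q n] g]] to have type e with [[Q n] g] of type ((t -> (t -> t)) -> t), [Y r] must be the function: [Y r] : (((t -> (t -> t)) -> t) -> e).
For [Y r] to have type (((t -> (t -> t)) -> t) -> e) with Y of type e, r must be the function: r : (e -> (((t -> (t -> t)) -> t) -> e)).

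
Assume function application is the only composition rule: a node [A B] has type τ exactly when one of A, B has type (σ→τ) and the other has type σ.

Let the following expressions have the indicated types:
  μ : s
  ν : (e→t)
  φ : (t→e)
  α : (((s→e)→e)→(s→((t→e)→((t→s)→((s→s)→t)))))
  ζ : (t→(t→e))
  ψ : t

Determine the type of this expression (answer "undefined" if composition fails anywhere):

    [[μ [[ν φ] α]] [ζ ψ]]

[ν φ]: (e→t) with (t→e) — neither is a function whose domain matches the other; composition fails here.

undefined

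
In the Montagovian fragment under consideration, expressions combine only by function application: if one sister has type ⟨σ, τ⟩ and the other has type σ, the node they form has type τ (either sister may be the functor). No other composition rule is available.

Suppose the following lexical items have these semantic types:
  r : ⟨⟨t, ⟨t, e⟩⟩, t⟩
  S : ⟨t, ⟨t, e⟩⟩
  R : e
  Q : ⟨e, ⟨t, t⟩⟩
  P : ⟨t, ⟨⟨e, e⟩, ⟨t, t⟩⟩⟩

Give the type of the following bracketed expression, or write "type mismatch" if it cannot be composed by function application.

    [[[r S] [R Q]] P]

[r S]: ⟨⟨t, ⟨t, e⟩⟩, t⟩ applied to ⟨t, ⟨t, e⟩⟩ yields t.
[R Q]: ⟨e, ⟨t, t⟩⟩ applied to e yields ⟨t, t⟩.
[[r S] [R Q]]: ⟨t, t⟩ applied to t yields t.
[[[r S] [R Q]] P]: ⟨t, ⟨⟨e, e⟩, ⟨t, t⟩⟩⟩ applied to t yields ⟨⟨e, e⟩, ⟨t, t⟩⟩.

⟨⟨e, e⟩, ⟨t, t⟩⟩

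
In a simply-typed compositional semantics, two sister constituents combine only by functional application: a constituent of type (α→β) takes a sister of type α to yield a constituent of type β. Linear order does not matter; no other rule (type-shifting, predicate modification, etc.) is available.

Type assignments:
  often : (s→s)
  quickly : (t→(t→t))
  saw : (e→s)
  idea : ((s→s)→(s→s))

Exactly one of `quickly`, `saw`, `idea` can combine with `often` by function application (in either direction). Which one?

idea

quickly : (t→(t→t)) — no; often wants s, and quickly wants t.
saw : (e→s) — no; often wants s, and saw wants e.
idea — combines: idea : ((s→s)→(s→s)) takes often : (s→s) as argument, giving (s→s).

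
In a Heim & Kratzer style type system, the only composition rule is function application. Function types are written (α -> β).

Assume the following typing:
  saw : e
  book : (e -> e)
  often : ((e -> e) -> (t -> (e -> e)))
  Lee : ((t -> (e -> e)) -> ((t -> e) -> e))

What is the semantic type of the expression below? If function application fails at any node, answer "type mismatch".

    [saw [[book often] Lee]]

[book often]: ((e -> e) -> (t -> (e -> e))) applied to (e -> e) yields (t -> (e -> e)).
[[book often] Lee]: ((t -> (e -> e)) -> ((t -> e) -> e)) applied to (t -> (e -> e)) yields ((t -> e) -> e).
[saw [[book often] Lee]]: e with ((t -> e) -> e) — neither is a function whose domain matches the other; composition fails here.

type mismatch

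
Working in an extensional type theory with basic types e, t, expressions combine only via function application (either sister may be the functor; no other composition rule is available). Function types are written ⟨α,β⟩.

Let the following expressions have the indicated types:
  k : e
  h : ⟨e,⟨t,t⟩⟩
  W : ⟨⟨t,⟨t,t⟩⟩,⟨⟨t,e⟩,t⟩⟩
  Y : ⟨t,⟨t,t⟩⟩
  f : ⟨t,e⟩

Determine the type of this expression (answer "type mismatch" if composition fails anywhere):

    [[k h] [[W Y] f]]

t

[k h]: ⟨e,⟨t,t⟩⟩ applied to e yields ⟨t,t⟩.
[W Y]: ⟨⟨t,⟨t,t⟩⟩,⟨⟨t,e⟩,t⟩⟩ applied to ⟨t,⟨t,t⟩⟩ yields ⟨⟨t,e⟩,t⟩.
[[W Y] f]: ⟨⟨t,e⟩,t⟩ applied to ⟨t,e⟩ yields t.
[[k h] [[W Y] f]]: ⟨t,t⟩ applied to t yields t.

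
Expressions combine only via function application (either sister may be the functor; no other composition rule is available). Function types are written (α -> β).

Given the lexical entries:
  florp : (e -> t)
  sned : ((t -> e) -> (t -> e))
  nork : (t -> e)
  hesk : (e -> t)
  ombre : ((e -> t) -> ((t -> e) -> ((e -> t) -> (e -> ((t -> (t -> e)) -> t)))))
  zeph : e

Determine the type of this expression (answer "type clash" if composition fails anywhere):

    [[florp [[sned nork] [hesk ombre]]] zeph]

[sned nork] — sned of type ((t -> e) -> (t -> e)) combines with nork of type (t -> e): type (t -> e).
[hesk ombre] — ombre of type ((e -> t) -> ((t -> e) -> ((e -> t) -> (e -> ((t -> (t -> e)) -> t))))) combines with hesk of type (e -> t): type ((t -> e) -> ((e -> t) -> (e -> ((t -> (t -> e)) -> t)))).
[[sned nork] [hesk ombre]] — [hesk ombre] of type ((t -> e) -> ((e -> t) -> (e -> ((t -> (t -> e)) -> t)))) combines with [sned nork] of type (t -> e): type ((e -> t) -> (e -> ((t -> (t -> e)) -> t))).
[florp [[sned nork] [hesk ombre]]] — [[sned nork] [hesk ombre]] of type ((e -> t) -> (e -> ((t -> (t -> e)) -> t))) combines with florp of type (e -> t): type (e -> ((t -> (t -> e)) -> t)).
[[florp [[sned nork] [hesk ombre]]] zeph] — [florp [[sned nork] [hesk ombre]]] of type (e -> ((t -> (t -> e)) -> t)) combines with zeph of type e: type ((t -> (t -> e)) -> t).

((t -> (t -> e)) -> t)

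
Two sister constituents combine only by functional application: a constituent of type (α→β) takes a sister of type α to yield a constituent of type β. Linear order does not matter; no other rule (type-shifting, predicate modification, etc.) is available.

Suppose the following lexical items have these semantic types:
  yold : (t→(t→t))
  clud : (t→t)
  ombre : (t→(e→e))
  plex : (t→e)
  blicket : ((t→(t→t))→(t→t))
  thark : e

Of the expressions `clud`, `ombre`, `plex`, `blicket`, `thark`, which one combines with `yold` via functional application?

clud : (t→t) — does not combine with yold.
ombre : (t→(e→e)) — does not combine with yold.
plex : (t→e) — does not combine with yold.
blicket — combines: blicket : ((t→(t→t))→(t→t)) takes yold : (t→(t→t)) as argument, giving (t→t).
thark : e — does not combine with yold.

blicket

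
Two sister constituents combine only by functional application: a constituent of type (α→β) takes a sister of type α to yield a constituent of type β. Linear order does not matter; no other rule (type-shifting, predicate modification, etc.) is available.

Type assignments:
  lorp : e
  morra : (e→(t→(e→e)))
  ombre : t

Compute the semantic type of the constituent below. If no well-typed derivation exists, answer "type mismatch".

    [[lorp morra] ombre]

At [lorp morra], morra : (e→(t→(e→e))) takes lorp : e, giving (t→(e→e)).
At [[lorp morra] ombre], [lorp morra] : (t→(e→e)) takes ombre : t, giving (e→e).

(e→e)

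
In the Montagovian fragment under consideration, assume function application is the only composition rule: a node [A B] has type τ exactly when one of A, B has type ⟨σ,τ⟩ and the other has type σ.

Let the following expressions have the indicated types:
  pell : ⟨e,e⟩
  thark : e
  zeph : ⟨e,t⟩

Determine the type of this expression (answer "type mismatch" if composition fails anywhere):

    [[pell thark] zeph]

[pell thark]: functor pell : ⟨e,e⟩, argument thark : e; result e.
[[pell thark] zeph]: functor zeph : ⟨e,t⟩, argument [pell thark] : e; result t.

t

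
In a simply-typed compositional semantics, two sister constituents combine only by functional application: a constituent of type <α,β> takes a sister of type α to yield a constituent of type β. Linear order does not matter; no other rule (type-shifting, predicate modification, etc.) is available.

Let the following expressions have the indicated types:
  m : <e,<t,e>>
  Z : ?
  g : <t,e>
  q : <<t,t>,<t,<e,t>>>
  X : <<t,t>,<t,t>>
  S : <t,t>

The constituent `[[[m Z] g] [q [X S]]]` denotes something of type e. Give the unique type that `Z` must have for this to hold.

<<e,<t,e>>,<<t,e>,<<t,<e,t>>,e>>>

[[[m Z] g] [q [X S]]] is required to be e. [q [X S]] : <t,<e,t>> cannot yield e as functor, so [[m Z] g] : <<t,<e,t>>,e>.
[[m Z] g] is required to be <<t,<e,t>>,e>. g : <t,e> cannot yield <<t,<e,t>>,e> as functor, so [m Z] : <<t,e>,<<t,<e,t>>,e>>.
[m Z] is required to be <<t,e>,<<t,<e,t>>,e>>. m : <e,<t,e>> cannot yield <<t,e>,<<t,<e,t>>,e>> as functor, so Z : <<e,<t,e>>,<<t,e>,<<t,<e,t>>,e>>>.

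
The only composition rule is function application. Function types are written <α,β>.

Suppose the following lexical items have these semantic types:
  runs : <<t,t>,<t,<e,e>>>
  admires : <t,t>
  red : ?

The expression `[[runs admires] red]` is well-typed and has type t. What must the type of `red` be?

For [[runs admires] red] to have type t with [runs admires] of type <t,<e,e>>, red must be the function: red : <<t,<e,e>>,t>.

<<t,<e,e>>,t>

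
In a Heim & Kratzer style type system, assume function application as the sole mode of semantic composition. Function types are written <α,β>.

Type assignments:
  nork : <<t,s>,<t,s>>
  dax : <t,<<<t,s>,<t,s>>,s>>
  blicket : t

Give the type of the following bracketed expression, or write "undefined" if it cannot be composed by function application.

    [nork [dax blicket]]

s

[dax blicket]: functor dax : <t,<<<t,s>,<t,s>>,s>>, argument blicket : t; result <<<t,s>,<t,s>>,s>.
[nork [dax blicket]]: functor [dax blicket] : <<<t,s>,<t,s>>,s>, argument nork : <<t,s>,<t,s>>; result s.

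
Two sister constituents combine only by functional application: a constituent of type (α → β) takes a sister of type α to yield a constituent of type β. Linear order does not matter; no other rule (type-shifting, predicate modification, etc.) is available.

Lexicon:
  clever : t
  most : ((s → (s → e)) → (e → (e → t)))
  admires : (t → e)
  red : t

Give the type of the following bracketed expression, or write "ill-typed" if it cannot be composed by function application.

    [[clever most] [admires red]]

[clever most]: t and ((s → (s → e)) → (e → (e → t))) cannot combine by function application — type clash.

ill-typed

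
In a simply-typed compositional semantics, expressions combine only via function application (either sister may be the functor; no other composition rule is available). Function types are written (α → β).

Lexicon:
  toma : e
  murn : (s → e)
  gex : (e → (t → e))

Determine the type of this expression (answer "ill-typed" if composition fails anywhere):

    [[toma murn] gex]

At [toma murn]: neither e nor (s → e) can take the other as argument; the node is ill-typed.

ill-typed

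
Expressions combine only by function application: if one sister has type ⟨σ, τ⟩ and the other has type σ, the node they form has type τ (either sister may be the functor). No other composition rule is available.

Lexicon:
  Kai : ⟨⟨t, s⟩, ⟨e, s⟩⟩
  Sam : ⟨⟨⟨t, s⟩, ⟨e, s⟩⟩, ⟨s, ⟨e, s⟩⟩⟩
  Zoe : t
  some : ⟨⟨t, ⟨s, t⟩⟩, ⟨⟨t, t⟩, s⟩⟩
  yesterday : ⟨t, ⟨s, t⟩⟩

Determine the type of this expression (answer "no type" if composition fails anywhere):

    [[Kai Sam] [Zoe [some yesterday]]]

[Kai Sam]: functor Sam : ⟨⟨⟨t, s⟩, ⟨e, s⟩⟩, ⟨s, ⟨e, s⟩⟩⟩, argument Kai : ⟨⟨t, s⟩, ⟨e, s⟩⟩; result ⟨s, ⟨e, s⟩⟩.
[some yesterday]: functor some : ⟨⟨t, ⟨s, t⟩⟩, ⟨⟨t, t⟩, s⟩⟩, argument yesterday : ⟨t, ⟨s, t⟩⟩; result ⟨⟨t, t⟩, s⟩.
[Zoe [some yesterday]]: t and ⟨⟨t, t⟩, s⟩ cannot combine by function application — type clash.

no type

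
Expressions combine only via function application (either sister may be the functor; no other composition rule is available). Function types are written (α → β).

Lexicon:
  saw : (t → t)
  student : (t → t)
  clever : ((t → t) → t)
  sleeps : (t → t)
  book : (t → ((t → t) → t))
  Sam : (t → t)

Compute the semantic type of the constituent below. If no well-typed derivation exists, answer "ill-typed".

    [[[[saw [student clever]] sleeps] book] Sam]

t

[student clever]: clever is ((t → t) → t), student is (t → t); result t.
[saw [student clever]]: saw is (t → t), [student clever] is t; result t.
[[saw [student clever]] sleeps]: sleeps is (t → t), [saw [student clever]] is t; result t.
[[[saw [student clever]] sleeps] book]: book is (t → ((t → t) → t)), [[saw [student clever]] sleeps] is t; result ((t → t) → t).
[[[[saw [student clever]] sleeps] book] Sam]: [[[saw [student clever]] sleeps] book] is ((t → t) → t), Sam is (t → t); result t.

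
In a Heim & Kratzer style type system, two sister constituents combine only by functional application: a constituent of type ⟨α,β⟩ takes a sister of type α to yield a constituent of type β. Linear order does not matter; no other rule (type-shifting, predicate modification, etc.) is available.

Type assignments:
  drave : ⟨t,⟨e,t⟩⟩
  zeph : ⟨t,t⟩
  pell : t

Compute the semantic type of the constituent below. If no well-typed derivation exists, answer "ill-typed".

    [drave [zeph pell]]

⟨e,t⟩

[zeph pell]: zeph is ⟨t,t⟩, pell is t; result t.
[drave [zeph pell]]: drave is ⟨t,⟨e,t⟩⟩, [zeph pell] is t; result ⟨e,t⟩.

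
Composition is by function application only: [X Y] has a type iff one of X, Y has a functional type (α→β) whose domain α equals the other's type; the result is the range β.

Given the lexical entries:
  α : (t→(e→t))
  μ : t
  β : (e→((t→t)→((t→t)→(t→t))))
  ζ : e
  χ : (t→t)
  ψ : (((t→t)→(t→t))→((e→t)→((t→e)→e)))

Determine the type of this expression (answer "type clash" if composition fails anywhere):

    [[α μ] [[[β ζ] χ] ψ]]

((t→e)→e)

[α μ]: functor α : (t→(e→t)), argument μ : t; result (e→t).
[β ζ]: functor β : (e→((t→t)→((t→t)→(t→t)))), argument ζ : e; result ((t→t)→((t→t)→(t→t))).
[[β ζ] χ]: functor [β ζ] : ((t→t)→((t→t)→(t→t))), argument χ : (t→t); result ((t→t)→(t→t)).
[[[β ζ] χ] ψ]: functor ψ : (((t→t)→(t→t))→((e→t)→((t→e)→e))), argument [[β ζ] χ] : ((t→t)→(t→t)); result ((e→t)→((t→e)→e)).
[[α μ] [[[β ζ] χ] ψ]]: functor [[[β ζ] χ] ψ] : ((e→t)→((t→e)→e)), argument [α μ] : (e→t); result ((t→e)→e).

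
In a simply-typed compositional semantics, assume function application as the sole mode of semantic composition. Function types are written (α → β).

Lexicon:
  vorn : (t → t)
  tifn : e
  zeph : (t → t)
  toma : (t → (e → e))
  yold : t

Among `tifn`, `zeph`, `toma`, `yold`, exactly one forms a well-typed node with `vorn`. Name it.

yold

tifn : e — vorn needs t; tifn needs nothing (atomic); neither fits.
zeph : (t → t) — vorn needs t; zeph needs t; neither fits.
toma : (t → (e → e)) — vorn needs t; toma needs t; neither fits.
yold — combines: vorn : (t → t) takes yold : t as argument, giving t.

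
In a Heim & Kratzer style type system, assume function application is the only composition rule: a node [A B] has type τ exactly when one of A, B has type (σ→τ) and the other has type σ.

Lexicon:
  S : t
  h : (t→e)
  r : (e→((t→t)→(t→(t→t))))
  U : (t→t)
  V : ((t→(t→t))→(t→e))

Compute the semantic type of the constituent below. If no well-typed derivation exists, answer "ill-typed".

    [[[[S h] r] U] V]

[S h]: h is (t→e), S is t; result e.
[[S h] r]: r is (e→((t→t)→(t→(t→t)))), [S h] is e; result ((t→t)→(t→(t→t))).
[[[S h] r] U]: [[S h] r] is ((t→t)→(t→(t→t))), U is (t→t); result (t→(t→t)).
[[[[S h] r] U] V]: V is ((t→(t→t))→(t→e)), [[[S h] r] U] is (t→(t→t)); result (t→e).

(t→e)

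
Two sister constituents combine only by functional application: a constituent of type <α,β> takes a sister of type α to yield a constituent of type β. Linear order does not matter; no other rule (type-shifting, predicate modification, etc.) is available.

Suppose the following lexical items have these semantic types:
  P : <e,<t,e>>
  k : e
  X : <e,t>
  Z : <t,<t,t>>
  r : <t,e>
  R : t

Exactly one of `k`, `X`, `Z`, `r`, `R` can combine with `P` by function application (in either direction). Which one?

k

k — combines: P : <e,<t,e>> takes k : e as argument, giving <t,e>.
X : <e,t> — P needs e; X needs e; neither fits.
Z : <t,<t,t>> — P needs e; Z needs t; neither fits.
r : <t,e> — P needs e; r needs t; neither fits.
R : t — P needs e; R needs nothing (atomic); neither fits.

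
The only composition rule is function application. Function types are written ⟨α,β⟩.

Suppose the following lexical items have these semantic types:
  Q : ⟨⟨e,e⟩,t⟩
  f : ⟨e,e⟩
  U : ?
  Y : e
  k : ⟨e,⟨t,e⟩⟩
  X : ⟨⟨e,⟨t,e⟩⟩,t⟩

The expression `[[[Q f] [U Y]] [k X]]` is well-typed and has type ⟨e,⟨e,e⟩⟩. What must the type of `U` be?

[[[Q f] [U Y]] [k X]] is required to be ⟨e,⟨e,e⟩⟩. [k X] : t cannot yield ⟨e,⟨e,e⟩⟩ as functor, so [[Q f] [U Y]] : ⟨t,⟨e,⟨e,e⟩⟩⟩.
[[Q f] [U Y]] is required to be ⟨t,⟨e,⟨e,e⟩⟩⟩. [Q f] : t cannot yield ⟨t,⟨e,⟨e,e⟩⟩⟩ as functor, so [U Y] : ⟨t,⟨t,⟨e,⟨e,e⟩⟩⟩⟩.
[U Y] is required to be ⟨t,⟨t,⟨e,⟨e,e⟩⟩⟩⟩. Y : e cannot yield ⟨t,⟨t,⟨e,⟨e,e⟩⟩⟩⟩ as functor, so U : ⟨e,⟨t,⟨t,⟨e,⟨e,e⟩⟩⟩⟩⟩.

⟨e,⟨t,⟨t,⟨e,⟨e,e⟩⟩⟩⟩⟩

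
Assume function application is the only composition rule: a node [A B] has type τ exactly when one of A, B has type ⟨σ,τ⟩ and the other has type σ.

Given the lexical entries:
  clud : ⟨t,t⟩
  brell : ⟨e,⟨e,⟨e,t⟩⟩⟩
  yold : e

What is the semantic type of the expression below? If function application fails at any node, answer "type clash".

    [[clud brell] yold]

[clud brell]: ⟨t,t⟩ and ⟨e,⟨e,⟨e,t⟩⟩⟩ cannot combine by function application — type clash.

type clash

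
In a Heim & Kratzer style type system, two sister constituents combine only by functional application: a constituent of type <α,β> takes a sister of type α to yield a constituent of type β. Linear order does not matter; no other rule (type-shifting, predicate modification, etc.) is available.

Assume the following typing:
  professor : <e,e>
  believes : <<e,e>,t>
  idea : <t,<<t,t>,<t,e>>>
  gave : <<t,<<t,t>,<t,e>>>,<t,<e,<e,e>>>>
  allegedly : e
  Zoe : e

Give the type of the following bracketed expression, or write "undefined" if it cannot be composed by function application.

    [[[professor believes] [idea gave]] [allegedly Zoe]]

[professor believes] — believes of type <<e,e>,t> combines with professor of type <e,e>: type t.
[idea gave] — gave of type <<t,<<t,t>,<t,e>>>,<t,<e,<e,e>>>> combines with idea of type <t,<<t,t>,<t,e>>>: type <t,<e,<e,e>>>.
[[professor believes] [idea gave]] — [idea gave] of type <t,<e,<e,e>>> combines with [professor believes] of type t: type <e,<e,e>>.
[allegedly Zoe]: e with e — neither is a function whose domain matches the other; composition fails here.

undefined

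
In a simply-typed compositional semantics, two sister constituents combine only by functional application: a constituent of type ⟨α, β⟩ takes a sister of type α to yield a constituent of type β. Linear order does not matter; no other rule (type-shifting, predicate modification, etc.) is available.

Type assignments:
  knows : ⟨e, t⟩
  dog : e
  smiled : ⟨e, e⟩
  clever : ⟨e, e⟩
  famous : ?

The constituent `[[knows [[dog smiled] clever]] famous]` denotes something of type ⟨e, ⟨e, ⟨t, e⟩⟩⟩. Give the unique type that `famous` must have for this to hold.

At [[knows [[dog smiled] clever]] famous] (required: ⟨e, ⟨e, ⟨t, e⟩⟩⟩): [knows [[dog smiled] clever]] is t, which is not a function with range ⟨e, ⟨e, ⟨t, e⟩⟩⟩; hence famous is the functor — type ⟨t, ⟨e, ⟨e, ⟨t, e⟩⟩⟩⟩.

⟨t, ⟨e, ⟨e, ⟨t, e⟩⟩⟩⟩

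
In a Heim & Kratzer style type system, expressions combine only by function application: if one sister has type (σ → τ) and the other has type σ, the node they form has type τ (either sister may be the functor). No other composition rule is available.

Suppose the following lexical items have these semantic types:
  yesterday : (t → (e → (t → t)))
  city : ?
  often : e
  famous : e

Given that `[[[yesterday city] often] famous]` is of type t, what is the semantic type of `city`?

((t → (e → (t → t))) → (e → (e → t)))

[[[yesterday city] often] famous] is required to be t. famous : e cannot yield t as functor, so [[yesterday city] often] : (e → t).
[[yesterday city] often] is required to be (e → t). often : e cannot yield (e → t) as functor, so [yesterday city] : (e → (e → t)).
[yesterday city] is required to be (e → (e → t)). yesterday : (t → (e → (t → t))) cannot yield (e → (e → t)) as functor, so city : ((t → (e → (t → t))) → (e → (e → t))).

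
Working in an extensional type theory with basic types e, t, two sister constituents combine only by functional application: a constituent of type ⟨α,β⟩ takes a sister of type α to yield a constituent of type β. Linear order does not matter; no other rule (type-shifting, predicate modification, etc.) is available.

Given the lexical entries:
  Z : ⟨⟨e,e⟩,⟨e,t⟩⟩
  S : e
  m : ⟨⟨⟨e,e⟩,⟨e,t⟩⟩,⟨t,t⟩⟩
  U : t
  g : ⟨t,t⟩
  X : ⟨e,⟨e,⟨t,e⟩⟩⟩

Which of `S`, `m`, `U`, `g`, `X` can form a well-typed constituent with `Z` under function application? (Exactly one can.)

m

S : e — Z needs ⟨e,e⟩; S needs nothing (atomic); neither fits.
m — combines: m : ⟨⟨⟨e,e⟩,⟨e,t⟩⟩,⟨t,t⟩⟩ takes Z : ⟨⟨e,e⟩,⟨e,t⟩⟩ as argument, giving ⟨t,t⟩.
U : t — Z needs ⟨e,e⟩; U needs nothing (atomic); neither fits.
g : ⟨t,t⟩ — Z needs ⟨e,e⟩; g needs t; neither fits.
X : ⟨e,⟨e,⟨t,e⟩⟩⟩ — Z needs ⟨e,e⟩; X needs e; neither fits.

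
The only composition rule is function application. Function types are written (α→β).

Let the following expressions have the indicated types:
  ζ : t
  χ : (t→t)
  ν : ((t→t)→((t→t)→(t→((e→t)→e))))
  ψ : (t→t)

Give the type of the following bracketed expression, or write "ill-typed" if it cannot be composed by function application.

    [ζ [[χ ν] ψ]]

[χ ν]: ((t→t)→((t→t)→(t→((e→t)→e)))) applied to (t→t) yields ((t→t)→(t→((e→t)→e))).
[[χ ν] ψ]: ((t→t)→(t→((e→t)→e))) applied to (t→t) yields (t→((e→t)→e)).
[ζ [[χ ν] ψ]]: (t→((e→t)→e)) applied to t yields ((e→t)→e).

((e→t)→e)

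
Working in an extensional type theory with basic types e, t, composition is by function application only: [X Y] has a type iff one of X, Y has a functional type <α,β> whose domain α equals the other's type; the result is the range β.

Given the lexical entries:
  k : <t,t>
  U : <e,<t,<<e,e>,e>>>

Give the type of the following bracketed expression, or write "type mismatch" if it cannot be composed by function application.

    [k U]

type mismatch

[k U]: <t,t> and <e,<t,<<e,e>,e>>> cannot combine by function application — type clash.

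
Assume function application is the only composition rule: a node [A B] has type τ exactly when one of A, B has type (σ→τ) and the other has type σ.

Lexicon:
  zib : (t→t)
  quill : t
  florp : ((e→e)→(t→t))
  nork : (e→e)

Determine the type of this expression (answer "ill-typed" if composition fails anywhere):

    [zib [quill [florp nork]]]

t

[florp nork]: ((e→e)→(t→t)) applied to (e→e) yields (t→t).
[quill [florp nork]]: (t→t) applied to t yields t.
[zib [quill [florp nork]]]: (t→t) applied to t yields t.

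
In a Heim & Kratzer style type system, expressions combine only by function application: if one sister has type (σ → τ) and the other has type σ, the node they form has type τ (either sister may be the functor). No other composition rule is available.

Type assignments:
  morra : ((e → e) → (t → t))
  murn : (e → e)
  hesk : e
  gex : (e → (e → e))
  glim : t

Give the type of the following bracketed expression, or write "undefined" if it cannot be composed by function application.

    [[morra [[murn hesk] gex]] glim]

t

At [murn hesk], murn : (e → e) takes hesk : e, giving e.
At [[murn hesk] gex], gex : (e → (e → e)) takes [murn hesk] : e, giving (e → e).
At [morra [[murn hesk] gex]], morra : ((e → e) → (t → t)) takes [[murn hesk] gex] : (e → e), giving (t → t).
At [[morra [[murn hesk] gex]] glim], [morra [[murn hesk] gex]] : (t → t) takes glim : t, giving t.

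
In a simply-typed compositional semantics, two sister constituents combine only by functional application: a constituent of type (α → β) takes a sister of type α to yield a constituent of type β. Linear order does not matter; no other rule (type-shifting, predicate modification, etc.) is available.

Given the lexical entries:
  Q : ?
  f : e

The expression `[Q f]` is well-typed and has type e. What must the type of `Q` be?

[Q f] must have type e. The sister f has type e; that is not a function onto e, so Q must be the functor, of type (e → e).

(e → e)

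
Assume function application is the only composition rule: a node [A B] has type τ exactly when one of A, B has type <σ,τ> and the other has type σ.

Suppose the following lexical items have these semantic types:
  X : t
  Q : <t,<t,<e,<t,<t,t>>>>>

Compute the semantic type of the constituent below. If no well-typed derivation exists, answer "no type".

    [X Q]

[X Q] — Q of type <t,<t,<e,<t,<t,t>>>>> combines with X of type t: type <t,<e,<t,<t,t>>>>.

<t,<e,<t,<t,t>>>>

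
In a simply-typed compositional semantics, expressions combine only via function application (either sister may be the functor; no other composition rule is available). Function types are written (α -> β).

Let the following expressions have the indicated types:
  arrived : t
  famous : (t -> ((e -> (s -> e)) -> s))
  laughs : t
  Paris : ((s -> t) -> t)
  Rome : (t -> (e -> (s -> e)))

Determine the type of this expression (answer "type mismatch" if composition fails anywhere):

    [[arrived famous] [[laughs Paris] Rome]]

type mismatch

[arrived famous]: (t -> ((e -> (s -> e)) -> s)) applied to t yields ((e -> (s -> e)) -> s).
At [laughs Paris]: neither t nor ((s -> t) -> t) can take the other as argument; the node is ill-typed.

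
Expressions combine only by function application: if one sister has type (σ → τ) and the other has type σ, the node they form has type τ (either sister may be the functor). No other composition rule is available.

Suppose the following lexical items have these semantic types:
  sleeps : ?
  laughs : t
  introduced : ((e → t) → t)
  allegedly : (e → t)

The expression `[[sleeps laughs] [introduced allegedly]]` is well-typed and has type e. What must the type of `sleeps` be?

[[sleeps laughs] [introduced allegedly]] must have type e. The sister [introduced allegedly] has type t; that is not a function onto e, so [sleeps laughs] must be the functor, of type (t → e).
[sleeps laughs] must have type (t → e). The sister laughs has type t; that is not a function onto (t → e), so sleeps must be the functor, of type (t → (t → e)).

(t → (t → e))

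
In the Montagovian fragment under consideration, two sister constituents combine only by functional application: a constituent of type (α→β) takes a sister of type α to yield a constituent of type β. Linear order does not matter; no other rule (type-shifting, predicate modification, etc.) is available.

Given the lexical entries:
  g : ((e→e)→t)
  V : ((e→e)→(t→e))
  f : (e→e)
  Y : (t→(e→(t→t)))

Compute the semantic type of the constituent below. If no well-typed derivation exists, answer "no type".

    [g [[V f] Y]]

no type

[V f]: functor V : ((e→e)→(t→e)), argument f : (e→e); result (t→e).
At [[V f] Y]: neither (t→e) nor (t→(e→(t→t))) can take the other as argument; the node is ill-typed.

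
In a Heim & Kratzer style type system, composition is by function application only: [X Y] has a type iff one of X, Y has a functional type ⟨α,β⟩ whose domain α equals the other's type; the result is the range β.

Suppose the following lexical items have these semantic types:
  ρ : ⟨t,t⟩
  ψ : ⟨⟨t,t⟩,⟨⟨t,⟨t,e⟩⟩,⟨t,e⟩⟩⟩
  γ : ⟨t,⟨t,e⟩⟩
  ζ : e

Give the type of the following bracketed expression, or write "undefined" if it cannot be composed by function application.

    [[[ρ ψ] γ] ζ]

undefined

[ρ ψ] — ψ of type ⟨⟨t,t⟩,⟨⟨t,⟨t,e⟩⟩,⟨t,e⟩⟩⟩ combines with ρ of type ⟨t,t⟩: type ⟨⟨t,⟨t,e⟩⟩,⟨t,e⟩⟩.
[[ρ ψ] γ] — [ρ ψ] of type ⟨⟨t,⟨t,e⟩⟩,⟨t,e⟩⟩ combines with γ of type ⟨t,⟨t,e⟩⟩: type ⟨t,e⟩.
At [[[ρ ψ] γ] ζ]: neither ⟨t,e⟩ nor e can take the other as argument; the node is ill-typed.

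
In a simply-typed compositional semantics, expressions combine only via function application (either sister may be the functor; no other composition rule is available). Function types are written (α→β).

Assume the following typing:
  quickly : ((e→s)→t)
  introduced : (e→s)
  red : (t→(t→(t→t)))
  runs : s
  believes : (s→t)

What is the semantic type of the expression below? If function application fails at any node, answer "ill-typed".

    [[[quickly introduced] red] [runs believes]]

(t→t)

At [quickly introduced], quickly : ((e→s)→t) takes introduced : (e→s), giving t.
At [[quickly introduced] red], red : (t→(t→(t→t))) takes [quickly introduced] : t, giving (t→(t→t)).
At [runs believes], believes : (s→t) takes runs : s, giving t.
At [[[quickly introduced] red] [runs believes]], [[quickly introduced] red] : (t→(t→t)) takes [runs believes] : t, giving (t→t).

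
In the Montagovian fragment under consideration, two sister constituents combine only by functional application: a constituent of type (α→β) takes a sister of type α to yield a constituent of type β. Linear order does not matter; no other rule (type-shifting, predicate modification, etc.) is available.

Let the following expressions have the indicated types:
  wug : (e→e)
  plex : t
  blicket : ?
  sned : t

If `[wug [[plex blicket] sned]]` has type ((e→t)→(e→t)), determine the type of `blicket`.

(t→(t→((e→e)→((e→t)→(e→t)))))

For [wug [[plex blicket] sned]] to have type ((e→t)→(e→t)) with wug of type (e→e), [[plex blicket] sned] must be the function: [[plex blicket] sned] : ((e→e)→((e→t)→(e→t))).
For [[plex blicket] sned] to have type ((e→e)→((e→t)→(e→t))) with sned of type t, [plex blicket] must be the function: [plex blicket] : (t→((e→e)→((e→t)→(e→t)))).
For [plex blicket] to have type (t→((e→e)→((e→t)→(e→t)))) with plex of type t, blicket must be the function: blicket : (t→(t→((e→e)→((e→t)→(e→t))))).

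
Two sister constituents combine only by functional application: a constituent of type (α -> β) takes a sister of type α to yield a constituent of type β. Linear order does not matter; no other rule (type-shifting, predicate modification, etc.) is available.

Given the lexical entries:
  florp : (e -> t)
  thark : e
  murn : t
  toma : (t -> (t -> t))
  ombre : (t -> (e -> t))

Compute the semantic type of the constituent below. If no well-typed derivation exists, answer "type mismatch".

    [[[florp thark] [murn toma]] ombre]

[florp thark]: functor florp : (e -> t), argument thark : e; result t.
[murn toma]: functor toma : (t -> (t -> t)), argument murn : t; result (t -> t).
[[florp thark] [murn toma]]: functor [murn toma] : (t -> t), argument [florp thark] : t; result t.
[[[florp thark] [murn toma]] ombre]: functor ombre : (t -> (e -> t)), argument [[florp thark] [murn toma]] : t; result (e -> t).

(e -> t)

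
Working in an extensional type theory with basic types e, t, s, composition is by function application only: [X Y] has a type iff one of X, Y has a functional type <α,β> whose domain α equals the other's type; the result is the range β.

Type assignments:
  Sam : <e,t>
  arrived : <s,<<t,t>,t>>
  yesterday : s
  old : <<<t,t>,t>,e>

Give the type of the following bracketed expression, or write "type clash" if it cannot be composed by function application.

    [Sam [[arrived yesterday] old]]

[arrived yesterday]: functor arrived : <s,<<t,t>,t>>, argument yesterday : s; result <<t,t>,t>.
[[arrived yesterday] old]: functor old : <<<t,t>,t>,e>, argument [arrived yesterday] : <<t,t>,t>; result e.
[Sam [[arrived yesterday] old]]: functor Sam : <e,t>, argument [[arrived yesterday] old] : e; result t.

t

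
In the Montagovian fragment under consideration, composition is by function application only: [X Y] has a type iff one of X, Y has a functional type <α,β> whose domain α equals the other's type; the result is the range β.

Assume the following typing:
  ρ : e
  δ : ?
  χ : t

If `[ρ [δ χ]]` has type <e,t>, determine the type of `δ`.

<t,<e,<e,t>>>

For [ρ [δ χ]] to have type <e,t> with ρ of type e, [δ χ] must be the function: [δ χ] : <e,<e,t>>.
For [δ χ] to have type <e,<e,t>> with χ of type t, δ must be the function: δ : <t,<e,<e,t>>>.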